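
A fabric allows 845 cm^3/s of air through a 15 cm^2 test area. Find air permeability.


Formula: Air Permeability = Airflow / Test Area
AP = 845 cm^3/s / 15 cm^2
AP = 56.3 cm^3/s/cm^2

56.3 cm^3/s/cm^2


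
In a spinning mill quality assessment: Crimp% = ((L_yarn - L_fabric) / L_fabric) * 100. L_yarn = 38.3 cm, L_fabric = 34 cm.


Formula: Crimp% = ((L_yarn - L_fabric) / L_fabric) * 100
Step 1: Extension = 38.3 - 34 = 4.3 cm
Step 2: Crimp% = (4.3 / 34) * 100
Step 3: Crimp% = 0.126471 * 100 = 12.6471% ≈ 12.6%

12.6%


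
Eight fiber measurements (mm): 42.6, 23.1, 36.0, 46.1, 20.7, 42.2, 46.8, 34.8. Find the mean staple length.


Formula: Mean = sum of lengths / count
Sum = 42.6 + 23.1 + 36.0 + 46.1 + 20.7 + 42.2 + 46.8 + 34.8
Sum = 292.3 mm
Mean = 292.3 / 8 = 36.54 mm

36.54 mm


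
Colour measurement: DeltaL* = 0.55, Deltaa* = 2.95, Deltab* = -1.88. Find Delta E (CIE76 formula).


Formula: Delta E = sqrt(dL*^2 + da*^2 + db*^2)
Step 1: dL*^2 = 0.55^2 = 0.3025
Step 2: da*^2 = 2.95^2 = 8.7025
Step 3: db*^2 = (-1.88)^2 = 3.5344
Step 4: Sum = 0.3025 + 8.7025 + 3.5344 = 12.5394
Step 5: Delta E = sqrt(12.5394) = 3.54

3.54 Delta E


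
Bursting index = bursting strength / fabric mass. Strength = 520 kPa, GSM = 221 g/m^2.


Formula: Bursting Index = Bursting Strength / Fabric GSM
BI = 520 kPa / 221 g/m^2
BI = 2.353 kPa/(g/m^2)

2.353 kPa/(g/m^2)


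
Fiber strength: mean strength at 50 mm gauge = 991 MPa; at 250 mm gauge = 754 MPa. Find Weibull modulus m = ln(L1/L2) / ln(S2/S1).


Formula: m = ln(L1/L2) / ln(S2/S1)
Step 1: ln(L1/L2) = ln(50/250) = -1.60944
Step 2: S2/S1 = 754/991 = 0.76085
Step 3: ln(S2/S1) = ln(0.76085) = -0.27332
Step 4: m = -1.60944 / -0.27332 = 5.89

5.89 (Weibull m)


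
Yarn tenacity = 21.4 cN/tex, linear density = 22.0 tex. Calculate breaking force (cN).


Formula: Breaking force = Tenacity * Linear density
F = 21.4 cN/tex * 22.0 tex
F = 470.80 cN

470.80 cN


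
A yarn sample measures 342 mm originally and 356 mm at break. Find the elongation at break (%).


Formula: Elongation (%) = ((L_break - L0) / L0) * 100
Step 1: Extension = 356 - 342 = 14 mm
Step 2: Elongation = (14 / 342) * 100
Step 3: Elongation = 0.040936 * 100 = 4.0936% ≈ 4.1%

4.1%


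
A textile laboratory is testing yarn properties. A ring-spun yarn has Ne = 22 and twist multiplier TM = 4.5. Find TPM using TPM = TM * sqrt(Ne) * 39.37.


Formula: TPM = TM * sqrt(Ne) * 39.37
Step 1: sqrt(Ne) = sqrt(22) = 4.6904
Step 2: TM * sqrt(Ne) = 4.5 * 4.6904 = 21.1068
Step 3: TPM = 21.1068 * 39.37 = 831 twists/m

831 twists/m


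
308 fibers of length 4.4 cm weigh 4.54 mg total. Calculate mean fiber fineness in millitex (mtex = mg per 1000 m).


Formula: fineness (mtex) = mass (mg) / total length (km) = (mass_mg / total_length_m) * 1000
Step 1: Convert fiber length: 4.4 cm = 0.044 m
Step 2: Total fiber length = 308 * 0.044 = 13.552 m
Step 3: Linear density = 4.54 mg / 13.552 m = 0.3350 mg/m
Step 4: fineness = 0.3350 * 1000 = 335.0 mtex

335.0 mtex


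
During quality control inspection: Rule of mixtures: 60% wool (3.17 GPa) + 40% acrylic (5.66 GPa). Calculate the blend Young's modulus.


Formula: Blend property = (fraction_A * property_A) + (fraction_B * property_B)
Step 1: Contribution A = 60/100 * 3.17 GPa = 1.902 GPa
Step 2: Contribution B = 40/100 * 5.66 GPa = 2.264 GPa
Step 3: Blend Young's modulus = 1.902 + 2.264 = 4.166 GPa

4.166 GPa


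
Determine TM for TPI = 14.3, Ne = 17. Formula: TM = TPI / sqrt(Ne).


Formula: TM = TPI / sqrt(Ne)
Step 1: sqrt(Ne) = sqrt(17) = 4.1231
Step 2: TM = 14.3 / 4.1231 = 3.47

3.47 TM


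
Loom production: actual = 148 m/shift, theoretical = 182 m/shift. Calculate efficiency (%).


Formula: Efficiency% = (Actual output / Theoretical output) * 100
Efficiency% = (148 / 182) * 100
Efficiency% = 0.813187 * 100 = 81.3187% ≈ 81.3%

81.3%


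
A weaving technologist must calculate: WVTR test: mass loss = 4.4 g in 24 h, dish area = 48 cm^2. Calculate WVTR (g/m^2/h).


Formula: WVTR = mass_loss / (area * time)
Step 1: Convert area: 48 cm^2 = 0.0048 m^2
Step 2: WVTR = 4.4 g / (0.0048 m^2 * 24 h)
Step 3: WVTR = 4.4 / 0.1152 = 38.2 g/m^2/h

38.2 g/m^2/h


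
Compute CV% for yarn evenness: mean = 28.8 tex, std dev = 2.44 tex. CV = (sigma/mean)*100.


Formula: CV% = (standard deviation / mean) * 100
Step 1: Ratio = 2.44 / 28.8 = 0.084722
Step 2: CV% = 0.084722 * 100 = 8.4722% ≈ 8.5%

8.5%


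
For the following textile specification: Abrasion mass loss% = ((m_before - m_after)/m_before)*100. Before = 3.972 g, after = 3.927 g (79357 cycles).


Formula: Mass loss% = ((m_before - m_after) / m_before) * 100
Step 1: Mass loss = 3.972 - 3.927 = 0.045 g
Step 2: Ratio = 0.045 / 3.972 = 0.0113293
Step 3: Mass loss% = 0.0113293 * 100 = 1.13293% ≈ 1.13%

1.13%


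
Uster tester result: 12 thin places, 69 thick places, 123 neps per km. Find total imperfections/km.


Formula: Total = thin places + thick places + neps
Total = 12 + 69 + 123
Total = 204 imperfections/km

204 imperfections/km


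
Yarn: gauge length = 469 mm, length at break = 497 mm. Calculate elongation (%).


Formula: Elongation (%) = ((L_break - L0) / L0) * 100
Step 1: Extension = 497 - 469 = 28 mm
Step 2: Elongation = (28 / 469) * 100
Step 3: Elongation = 0.059701 * 100 = 5.9701% ≈ 6.0%

6.0%


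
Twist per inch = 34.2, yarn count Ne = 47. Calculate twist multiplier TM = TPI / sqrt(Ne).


Formula: TM = TPI / sqrt(Ne)
Step 1: sqrt(Ne) = sqrt(47) = 6.8557
Step 2: TM = 34.2 / 6.8557 = 4.99

4.99 TM


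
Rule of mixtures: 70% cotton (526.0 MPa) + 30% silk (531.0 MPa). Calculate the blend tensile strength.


Formula: Blend property = (fraction_A * property_A) + (fraction_B * property_B)
Step 1: Contribution A = 70/100 * 526.0 MPa = 368.2 MPa
Step 2: Contribution B = 30/100 * 531.0 MPa = 159.3 MPa
Step 3: Blend tensile strength = 368.2 + 159.3 = 527.5 MPa

527.5 MPa


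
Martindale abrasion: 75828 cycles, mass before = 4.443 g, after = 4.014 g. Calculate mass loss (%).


Formula: Mass loss% = ((m_before - m_after) / m_before) * 100
Step 1: Mass loss = 4.443 - 4.014 = 0.429 g
Step 2: Ratio = 0.429 / 4.443 = 0.0965564
Step 3: Mass loss% = 0.0965564 * 100 = 9.65564% ≈ 9.66%

9.66%


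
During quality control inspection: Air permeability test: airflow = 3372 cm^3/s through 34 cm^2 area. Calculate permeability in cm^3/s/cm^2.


Formula: Air Permeability = Airflow / Test Area
AP = 3372 cm^3/s / 34 cm^2
AP = 99.2 cm^3/s/cm^2

99.2 cm^3/s/cm^2


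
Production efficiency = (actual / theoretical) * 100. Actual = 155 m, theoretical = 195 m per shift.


Formula: Efficiency% = (Actual output / Theoretical output) * 100
Efficiency% = (155 / 195) * 100
Efficiency% = 0.794872 * 100 = 79.4872% ≈ 79.5%

79.5%


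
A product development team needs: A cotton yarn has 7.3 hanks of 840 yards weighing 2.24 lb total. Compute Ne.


Formula: Ne = hanks / mass_lb
Substituting: Ne = 7.3 / 2.24
Ne = 3.3

3.3 Ne


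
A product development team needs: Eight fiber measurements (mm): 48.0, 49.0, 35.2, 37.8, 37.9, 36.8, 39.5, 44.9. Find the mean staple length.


Formula: Mean = sum of lengths / count
Sum = 48.0 + 49.0 + 35.2 + 37.8 + 37.9 + 36.8 + 39.5 + 44.9
Sum = 329.1 mm
Mean = 329.1 / 8 = 41.14 mm

41.14 mm


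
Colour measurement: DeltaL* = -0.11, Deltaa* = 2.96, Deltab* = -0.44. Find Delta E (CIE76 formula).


Formula: Delta E = sqrt(dL*^2 + da*^2 + db*^2)
Step 1: dL*^2 = (-0.11)^2 = 0.0121
Step 2: da*^2 = 2.96^2 = 8.7616
Step 3: db*^2 = (-0.44)^2 = 0.1936
Step 4: Sum = 0.0121 + 8.7616 + 0.1936 = 8.9673
Step 5: Delta E = sqrt(8.9673) = 2.99

2.99 Delta E


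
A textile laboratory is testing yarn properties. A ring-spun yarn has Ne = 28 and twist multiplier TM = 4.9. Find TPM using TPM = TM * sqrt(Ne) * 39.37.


Formula: TPM = TM * sqrt(Ne) * 39.37
Step 1: sqrt(Ne) = sqrt(28) = 5.2915
Step 2: TM * sqrt(Ne) = 4.9 * 5.2915 = 25.9284
Step 3: TPM = 25.9284 * 39.37 = 1021 twists/m

1021 twists/m


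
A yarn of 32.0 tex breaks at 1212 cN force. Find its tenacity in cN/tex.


Formula: Tenacity = Breaking force / Linear density
Tenacity = 1212 cN / 32.0 tex
Tenacity = 37.88 cN/tex

37.88 cN/tex


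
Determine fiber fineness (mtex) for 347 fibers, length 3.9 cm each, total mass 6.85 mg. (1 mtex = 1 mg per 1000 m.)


Formula: fineness (mtex) = mass (mg) / total length (km) = (mass_mg / total_length_m) * 1000
Step 1: Convert fiber length: 3.9 cm = 0.039 m
Step 2: Total fiber length = 347 * 0.039 = 13.533 m
Step 3: Linear density = 6.85 mg / 13.533 m = 0.5062 mg/m
Step 4: fineness = 0.5062 * 1000 = 506.2 mtex

506.2 mtex


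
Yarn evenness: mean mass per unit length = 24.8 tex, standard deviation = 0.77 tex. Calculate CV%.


Formula: CV% = (standard deviation / mean) * 100
Step 1: Ratio = 0.77 / 24.8 = 0.031048
Step 2: CV% = 0.031048 * 100 = 3.1048% ≈ 3.1%

3.1%


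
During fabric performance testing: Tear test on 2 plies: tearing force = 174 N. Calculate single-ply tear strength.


Formula: Per-ply strength = Total force / Number of plies
Per-ply = 174 N / 2
Per-ply = 87 N

87 N


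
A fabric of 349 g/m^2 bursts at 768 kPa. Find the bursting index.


Formula: Bursting Index = Bursting Strength / Fabric GSM
BI = 768 kPa / 349 g/m^2
BI = 2.201 kPa/(g/m^2)

2.201 kPa/(g/m^2)


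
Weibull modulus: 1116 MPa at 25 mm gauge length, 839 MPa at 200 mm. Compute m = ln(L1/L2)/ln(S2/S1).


Formula: m = ln(L1/L2) / ln(S2/S1)
Step 1: ln(L1/L2) = ln(25/200) = -2.07944
Step 2: S2/S1 = 839/1116 = 0.75179
Step 3: ln(S2/S1) = ln(0.75179) = -0.28530
Step 4: m = -2.07944 / -0.28530 = 7.29

7.29 (Weibull m)


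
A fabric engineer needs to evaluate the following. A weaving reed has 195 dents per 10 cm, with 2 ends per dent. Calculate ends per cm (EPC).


Formula: EPC = (dents per 10 cm * ends per dent) / 10
Step 1: Total ends per 10 cm = 195 * 2 = 390
Step 2: EPC = 390 / 10 = 39.0 ends/cm

39.0 ends/cm


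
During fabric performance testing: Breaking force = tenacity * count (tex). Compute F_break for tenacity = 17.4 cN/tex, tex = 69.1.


Formula: Breaking force = Tenacity * Linear density
F = 17.4 cN/tex * 69.1 tex
F = 1202.34 cN

1202.34 cN


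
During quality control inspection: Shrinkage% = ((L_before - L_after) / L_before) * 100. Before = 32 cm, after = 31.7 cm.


Formula: Shrinkage% = ((L_before - L_after) / L_before) * 100
Step 1: Shrinkage = 32 - 31.7 = 0.3 cm
Step 2: Shrinkage% = (0.3 / 32) * 100
Step 3: Shrinkage% = 0.009375 * 100 = 0.9375% ≈ 0.9%

0.9%


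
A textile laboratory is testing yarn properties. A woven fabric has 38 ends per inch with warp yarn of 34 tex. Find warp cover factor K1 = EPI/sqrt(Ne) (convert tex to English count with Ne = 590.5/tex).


Formula: K1 = EPI / sqrt(Ne), with Ne = 590.5 / tex_warp
Step 1: Ne = 590.5 / 34 = 17.368
Step 2: sqrt(Ne) = sqrt(17.368) = 4.1675
Step 3: K1 = 38 / 4.1675 = 9.1

9.1


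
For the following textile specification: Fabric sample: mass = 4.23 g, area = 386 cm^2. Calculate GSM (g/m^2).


Formula: GSM = mass_g / area_m2
Step 1: Convert area: 386 cm^2 = 386 / 10000 = 0.0386 m^2
Step 2: GSM = 4.23 g / 0.0386 m^2 = 109.6 g/m^2

109.6 g/m^2


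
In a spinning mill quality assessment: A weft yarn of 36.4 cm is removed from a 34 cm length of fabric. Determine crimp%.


Formula: Crimp% = ((L_yarn - L_fabric) / L_fabric) * 100
Step 1: Extension = 36.4 - 34 = 2.4 cm
Step 2: Crimp% = (2.4 / 34) * 100
Step 3: Crimp% = 0.070588 * 100 = 7.0588% ≈ 7.1%

7.1%


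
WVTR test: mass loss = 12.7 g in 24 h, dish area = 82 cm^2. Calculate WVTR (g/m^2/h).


Formula: WVTR = mass_loss / (area * time)
Step 1: Convert area: 82 cm^2 = 0.0082 m^2
Step 2: WVTR = 12.7 g / (0.0082 m^2 * 24 h)
Step 3: WVTR = 12.7 / 0.1968 = 64.5 g/m^2/h

64.5 g/m^2/h


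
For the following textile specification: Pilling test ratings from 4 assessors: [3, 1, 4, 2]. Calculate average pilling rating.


Formula: Mean = sum / count
Sum = 3 + 1 + 4 + 2 = 10
Mean = 10 / 4 = 2.5

2.5


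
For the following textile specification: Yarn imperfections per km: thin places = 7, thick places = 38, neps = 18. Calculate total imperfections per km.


Formula: Total = thin places + thick places + neps
Total = 7 + 38 + 18
Total = 63 imperfections/km

63 imperfections/km


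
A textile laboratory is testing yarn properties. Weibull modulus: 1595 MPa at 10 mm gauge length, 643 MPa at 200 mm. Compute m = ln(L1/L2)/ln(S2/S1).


Formula: m = ln(L1/L2) / ln(S2/S1)
Step 1: ln(L1/L2) = ln(10/200) = -2.99573
Step 2: S2/S1 = 643/1595 = 0.40313
Step 3: ln(S2/S1) = ln(0.40313) = -0.90850
Step 4: m = -2.99573 / -0.90850 = 3.30

3.30 (Weibull m)


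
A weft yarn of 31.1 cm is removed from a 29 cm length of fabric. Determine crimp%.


Formula: Crimp% = ((L_yarn - L_fabric) / L_fabric) * 100
Step 1: Extension = 31.1 - 29 = 2.1 cm
Step 2: Crimp% = (2.1 / 29) * 100
Step 3: Crimp% = 0.072414 * 100 = 7.2414% ≈ 7.2%

7.2%


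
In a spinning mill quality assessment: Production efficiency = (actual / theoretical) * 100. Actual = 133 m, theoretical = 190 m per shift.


Formula: Efficiency% = (Actual output / Theoretical output) * 100
Efficiency% = (133 / 190) * 100
Efficiency% = 0.7 * 100 = 70.0%

70.0%


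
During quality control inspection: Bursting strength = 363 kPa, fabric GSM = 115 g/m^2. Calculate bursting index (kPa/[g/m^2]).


Formula: Bursting Index = Bursting Strength / Fabric GSM
BI = 363 kPa / 115 g/m^2
BI = 3.157 kPa/(g/m^2)

3.157 kPa/(g/m^2)


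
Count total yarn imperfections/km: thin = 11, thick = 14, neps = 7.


Formula: Total = thin places + thick places + neps
Total = 11 + 14 + 7
Total = 32 imperfections/km

32 imperfections/km


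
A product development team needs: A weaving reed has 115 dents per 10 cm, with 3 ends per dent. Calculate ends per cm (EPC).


Formula: EPC = (dents per 10 cm * ends per dent) / 10
Step 1: Total ends per 10 cm = 115 * 3 = 345
Step 2: EPC = 345 / 10 = 34.5 ends/cm

34.5 ends/cm


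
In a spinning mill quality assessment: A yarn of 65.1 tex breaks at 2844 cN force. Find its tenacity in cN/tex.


Formula: Tenacity = Breaking force / Linear density
Tenacity = 2844 cN / 65.1 tex
Tenacity = 43.69 cN/tex

43.69 cN/tex


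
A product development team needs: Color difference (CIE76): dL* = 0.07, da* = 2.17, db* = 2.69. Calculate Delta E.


Formula: Delta E = sqrt(dL*^2 + da*^2 + db*^2)
Step 1: dL*^2 = 0.07^2 = 0.0049
Step 2: da*^2 = 2.17^2 = 4.7089
Step 3: db*^2 = 2.69^2 = 7.2361
Step 4: Sum = 0.0049 + 4.7089 + 7.2361 = 11.9499
Step 5: Delta E = sqrt(11.9499) = 3.46

3.46 Delta E


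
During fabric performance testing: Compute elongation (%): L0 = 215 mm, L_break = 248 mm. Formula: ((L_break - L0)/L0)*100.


Formula: Elongation (%) = ((L_break - L0) / L0) * 100
Step 1: Extension = 248 - 215 = 33 mm
Step 2: Elongation = (33 / 215) * 100
Step 3: Elongation = 0.153488 * 100 = 15.3488% ≈ 15.3%

15.3%


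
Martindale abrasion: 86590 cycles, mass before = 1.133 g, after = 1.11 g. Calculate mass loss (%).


Formula: Mass loss% = ((m_before - m_after) / m_before) * 100
Step 1: Mass loss = 1.133 - 1.11 = 0.023 g
Step 2: Ratio = 0.023 / 1.133 = 0.0203001
Step 3: Mass loss% = 0.0203001 * 100 = 2.03001% ≈ 2.03%

2.03%


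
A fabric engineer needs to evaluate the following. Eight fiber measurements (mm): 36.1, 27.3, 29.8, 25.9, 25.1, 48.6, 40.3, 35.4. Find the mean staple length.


Formula: Mean = sum of lengths / count
Sum = 36.1 + 27.3 + 29.8 + 25.9 + 25.1 + 48.6 + 40.3 + 35.4
Sum = 268.5 mm
Mean = 268.5 / 8 = 33.56 mm

33.56 mm


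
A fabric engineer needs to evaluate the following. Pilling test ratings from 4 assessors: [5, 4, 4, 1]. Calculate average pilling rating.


Formula: Mean = sum / count
Sum = 5 + 4 + 4 + 1 = 14
Mean = 14 / 4 = 3.5

3.5


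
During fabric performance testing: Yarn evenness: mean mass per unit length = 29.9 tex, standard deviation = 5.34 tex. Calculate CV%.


Formula: CV% = (standard deviation / mean) * 100
Step 1: Ratio = 5.34 / 29.9 = 0.178595
Step 2: CV% = 0.178595 * 100 = 17.8595% ≈ 17.9%

17.9%


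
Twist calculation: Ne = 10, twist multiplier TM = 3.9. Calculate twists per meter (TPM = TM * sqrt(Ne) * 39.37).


Formula: TPM = TM * sqrt(Ne) * 39.37
Step 1: sqrt(Ne) = sqrt(10) = 3.1623
Step 2: TM * sqrt(Ne) = 3.9 * 3.1623 = 12.333
Step 3: TPM = 12.333 * 39.37 = 486 twists/m

486 twists/m


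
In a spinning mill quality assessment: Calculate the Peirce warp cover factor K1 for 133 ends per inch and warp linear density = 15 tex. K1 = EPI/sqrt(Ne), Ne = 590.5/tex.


Formula: K1 = EPI / sqrt(Ne), with Ne = 590.5 / tex_warp
Step 1: Ne = 590.5 / 15 = 39.367
Step 2: sqrt(Ne) = sqrt(39.367) = 6.2743
Step 3: K1 = 133 / 6.2743 = 21.2

21.2


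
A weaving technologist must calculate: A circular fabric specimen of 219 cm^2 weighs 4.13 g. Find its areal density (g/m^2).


Formula: GSM = mass_g / area_m2
Step 1: Convert area: 219 cm^2 = 219 / 10000 = 0.0219 m^2
Step 2: GSM = 4.13 g / 0.0219 m^2 = 188.6 g/m^2

188.6 g/m^2


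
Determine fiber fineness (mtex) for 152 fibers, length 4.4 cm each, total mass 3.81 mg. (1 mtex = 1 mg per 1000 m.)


Formula: fineness (mtex) = mass (mg) / total length (km) = (mass_mg / total_length_m) * 1000
Step 1: Convert fiber length: 4.4 cm = 0.044 m
Step 2: Total fiber length = 152 * 0.044 = 6.688 m
Step 3: Linear density = 3.81 mg / 6.688 m = 0.5697 mg/m
Step 4: fineness = 0.5697 * 1000 = 569.7 mtex

569.7 mtex


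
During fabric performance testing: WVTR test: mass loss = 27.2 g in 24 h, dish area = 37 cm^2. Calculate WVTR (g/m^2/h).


Formula: WVTR = mass_loss / (area * time)
Step 1: Convert area: 37 cm^2 = 0.0037 m^2
Step 2: WVTR = 27.2 g / (0.0037 m^2 * 24 h)
Step 3: WVTR = 27.2 / 0.0888 = 306.3 g/m^2/h

306.3 g/m^2/h


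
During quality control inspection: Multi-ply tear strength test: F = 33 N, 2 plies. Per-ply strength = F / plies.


Formula: Per-ply strength = Total force / Number of plies
Per-ply = 33 N / 2
Per-ply = 16.5 N

16.5 N


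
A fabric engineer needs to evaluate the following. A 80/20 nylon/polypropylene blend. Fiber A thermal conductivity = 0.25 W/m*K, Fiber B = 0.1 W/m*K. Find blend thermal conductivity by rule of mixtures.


Formula: Blend property = (fraction_A * property_A) + (fraction_B * property_B)
Step 1: Contribution A = 80/100 * 0.25 W/m*K = 0.2 W/m*K
Step 2: Contribution B = 20/100 * 0.1 W/m*K = 0.02 W/m*K
Step 3: Blend thermal conductivity = 0.2 + 0.02 = 0.22 W/m*K

0.22 W/m*K


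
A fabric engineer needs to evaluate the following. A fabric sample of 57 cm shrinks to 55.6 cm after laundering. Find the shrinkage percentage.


Formula: Shrinkage% = ((L_before - L_after) / L_before) * 100
Step 1: Shrinkage = 57 - 55.6 = 1.4 cm
Step 2: Shrinkage% = (1.4 / 57) * 100
Step 3: Shrinkage% = 0.024561 * 100 = 2.4561% ≈ 2.5%

2.5%


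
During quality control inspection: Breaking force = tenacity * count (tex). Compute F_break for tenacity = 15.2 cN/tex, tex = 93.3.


Formula: Breaking force = Tenacity * Linear density
F = 15.2 cN/tex * 93.3 tex
F = 1418.16 cN

1418.16 cN


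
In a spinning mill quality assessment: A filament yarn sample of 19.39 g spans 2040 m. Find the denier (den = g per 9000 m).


Formula: den = (mass_g / length_m) * 9000
Substituting: den = (19.39 / 2040) * 9000
Intermediate: 19.39 / 2040 = 0.0095049 g/m
den = 0.0095049 * 9000 = 85.5 denier

85.5 denier


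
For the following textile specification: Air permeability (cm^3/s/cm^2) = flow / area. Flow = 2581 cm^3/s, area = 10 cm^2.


Formula: Air Permeability = Airflow / Test Area
AP = 2581 cm^3/s / 10 cm^2
AP = 258.1 cm^3/s/cm^2

258.1 cm^3/s/cm^2


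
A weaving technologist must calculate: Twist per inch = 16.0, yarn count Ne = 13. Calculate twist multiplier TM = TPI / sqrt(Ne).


Formula: TM = TPI / sqrt(Ne)
Step 1: sqrt(Ne) = sqrt(13) = 3.6056
Step 2: TM = 16.0 / 3.6056 = 4.44

4.44 TM


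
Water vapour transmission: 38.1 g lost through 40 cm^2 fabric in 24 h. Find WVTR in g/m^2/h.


Formula: WVTR = mass_loss / (area * time)
Step 1: Convert area: 40 cm^2 = 0.004 m^2
Step 2: WVTR = 38.1 g / (0.004 m^2 * 24 h)
Step 3: WVTR = 38.1 / 0.096 = 396.9 g/m^2/h

396.9 g/m^2/h


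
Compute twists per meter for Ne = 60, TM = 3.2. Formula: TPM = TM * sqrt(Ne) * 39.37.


Formula: TPM = TM * sqrt(Ne) * 39.37
Step 1: sqrt(Ne) = sqrt(60) = 7.746
Step 2: TM * sqrt(Ne) = 3.2 * 7.746 = 24.7872
Step 3: TPM = 24.7872 * 39.37 = 976 twists/m

976 twists/m


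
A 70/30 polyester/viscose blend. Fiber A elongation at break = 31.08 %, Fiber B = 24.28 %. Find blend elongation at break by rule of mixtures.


Formula: Blend property = (fraction_A * property_A) + (fraction_B * property_B)
Step 1: Contribution A = 70/100 * 31.08 % = 21.756 %
Step 2: Contribution B = 30/100 * 24.28 % = 7.284 %
Step 3: Blend elongation at break = 21.756 + 7.284 = 29.04 %

29.04 %


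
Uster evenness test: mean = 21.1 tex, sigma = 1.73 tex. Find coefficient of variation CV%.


Formula: CV% = (standard deviation / mean) * 100
Step 1: Ratio = 1.73 / 21.1 = 0.081991
Step 2: CV% = 0.081991 * 100 = 8.1991% ≈ 8.2%

8.2%


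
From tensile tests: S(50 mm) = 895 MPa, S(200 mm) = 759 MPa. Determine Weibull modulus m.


Formula: m = ln(L1/L2) / ln(S2/S1)
Step 1: ln(L1/L2) = ln(50/200) = -1.38629
Step 2: S2/S1 = 759/895 = 0.84804
Step 3: ln(S2/S1) = ln(0.84804) = -0.16483
Step 4: m = -1.38629 / -0.16483 = 8.41

8.41 (Weibull m)


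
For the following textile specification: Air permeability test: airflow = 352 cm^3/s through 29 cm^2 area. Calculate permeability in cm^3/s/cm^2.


Formula: Air Permeability = Airflow / Test Area
AP = 352 cm^3/s / 29 cm^2
AP = 12.1 cm^3/s/cm^2

12.1 cm^3/s/cm^2


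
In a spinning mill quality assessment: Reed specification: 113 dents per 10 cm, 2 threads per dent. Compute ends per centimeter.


Formula: EPC = (dents per 10 cm * ends per dent) / 10
Step 1: Total ends per 10 cm = 113 * 2 = 226
Step 2: EPC = 226 / 10 = 22.6 ends/cm

22.6 ends/cm


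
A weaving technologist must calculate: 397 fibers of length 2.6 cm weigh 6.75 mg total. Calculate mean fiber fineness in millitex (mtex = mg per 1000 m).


Formula: fineness (mtex) = mass (mg) / total length (km) = (mass_mg / total_length_m) * 1000
Step 1: Convert fiber length: 2.6 cm = 0.026 m
Step 2: Total fiber length = 397 * 0.026 = 10.322 m
Step 3: Linear density = 6.75 mg / 10.322 m = 0.6539 mg/m
Step 4: fineness = 0.6539 * 1000 = 653.9 mtex

653.9 mtex


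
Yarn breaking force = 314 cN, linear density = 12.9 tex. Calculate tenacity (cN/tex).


Formula: Tenacity = Breaking force / Linear density
Tenacity = 314 cN / 12.9 tex
Tenacity = 24.34 cN/tex

24.34 cN/tex


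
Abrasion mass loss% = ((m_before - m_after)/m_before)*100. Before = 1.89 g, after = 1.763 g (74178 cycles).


Formula: Mass loss% = ((m_before - m_after) / m_before) * 100
Step 1: Mass loss = 1.89 - 1.763 = 0.127 g
Step 2: Ratio = 0.127 / 1.89 = 0.0671958
Step 3: Mass loss% = 0.0671958 * 100 = 6.71958% ≈ 6.72%

6.72%


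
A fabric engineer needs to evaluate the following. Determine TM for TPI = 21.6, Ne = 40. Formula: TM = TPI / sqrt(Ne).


Formula: TM = TPI / sqrt(Ne)
Step 1: sqrt(Ne) = sqrt(40) = 6.3246
Step 2: TM = 21.6 / 6.3246 = 3.42

3.42 TM


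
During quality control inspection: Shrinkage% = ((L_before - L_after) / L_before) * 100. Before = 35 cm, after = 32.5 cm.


Formula: Shrinkage% = ((L_before - L_after) / L_before) * 100
Step 1: Shrinkage = 35 - 32.5 = 2.5 cm
Step 2: Shrinkage% = (2.5 / 35) * 100
Step 3: Shrinkage% = 0.071429 * 100 = 7.1429% ≈ 7.1%

7.1%


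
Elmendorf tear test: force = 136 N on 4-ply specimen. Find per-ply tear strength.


Formula: Per-ply strength = Total force / Number of plies
Per-ply = 136 N / 4
Per-ply = 34 N

34 N


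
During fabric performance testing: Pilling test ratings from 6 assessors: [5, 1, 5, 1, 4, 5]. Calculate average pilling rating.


Formula: Mean = sum / count
Sum = 5 + 1 + 5 + 1 + 4 + 5 = 21
Mean = 21 / 6 = 3.5

3.5


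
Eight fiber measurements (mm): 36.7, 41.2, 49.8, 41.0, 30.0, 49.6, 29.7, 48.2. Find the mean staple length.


Formula: Mean = sum of lengths / count
Sum = 36.7 + 41.2 + 49.8 + 41.0 + 30.0 + 49.6 + 29.7 + 48.2
Sum = 326.2 mm
Mean = 326.2 / 8 = 40.78 mm

40.78 mm


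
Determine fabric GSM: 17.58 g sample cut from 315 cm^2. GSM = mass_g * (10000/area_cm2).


Formula: GSM = mass_g / area_m2
Step 1: Convert area: 315 cm^2 = 315 / 10000 = 0.0315 m^2
Step 2: GSM = 17.58 g / 0.0315 m^2 = 558.1 g/m^2

558.1 g/m^2


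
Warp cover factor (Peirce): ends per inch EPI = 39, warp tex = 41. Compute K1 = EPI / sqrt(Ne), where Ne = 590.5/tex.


Formula: K1 = EPI / sqrt(Ne), with Ne = 590.5 / tex_warp
Step 1: Ne = 590.5 / 41 = 14.402
Step 2: sqrt(Ne) = sqrt(14.402) = 3.795
Step 3: K1 = 39 / 3.795 = 10.3

10.3


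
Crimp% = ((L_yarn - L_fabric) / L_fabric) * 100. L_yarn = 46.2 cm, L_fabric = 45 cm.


Formula: Crimp% = ((L_yarn - L_fabric) / L_fabric) * 100
Step 1: Extension = 46.2 - 45 = 1.2 cm
Step 2: Crimp% = (1.2 / 45) * 100
Step 3: Crimp% = 0.026667 * 100 = 2.6667% ≈ 2.7%

2.7%


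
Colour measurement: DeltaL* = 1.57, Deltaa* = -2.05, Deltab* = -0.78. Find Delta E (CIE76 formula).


Formula: Delta E = sqrt(dL*^2 + da*^2 + db*^2)
Step 1: dL*^2 = 1.57^2 = 2.4649
Step 2: da*^2 = (-2.05)^2 = 4.2025
Step 3: db*^2 = (-0.78)^2 = 0.6084
Step 4: Sum = 2.4649 + 4.2025 + 0.6084 = 7.2758
Step 5: Delta E = sqrt(7.2758) = 2.7

2.7 Delta E


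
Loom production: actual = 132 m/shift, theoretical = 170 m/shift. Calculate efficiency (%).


Formula: Efficiency% = (Actual output / Theoretical output) * 100
Efficiency% = (132 / 170) * 100
Efficiency% = 0.776471 * 100 = 77.6471% ≈ 77.6%

77.6%


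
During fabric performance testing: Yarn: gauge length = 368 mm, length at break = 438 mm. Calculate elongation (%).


Formula: Elongation (%) = ((L_break - L0) / L0) * 100
Step 1: Extension = 438 - 368 = 70 mm
Step 2: Elongation = (70 / 368) * 100
Step 3: Elongation = 0.190217 * 100 = 19.0217% ≈ 19.0%

19.0%


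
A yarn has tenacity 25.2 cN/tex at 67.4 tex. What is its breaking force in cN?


Formula: Breaking force = Tenacity * Linear density
F = 25.2 cN/tex * 67.4 tex
F = 1698.48 cN

1698.48 cN


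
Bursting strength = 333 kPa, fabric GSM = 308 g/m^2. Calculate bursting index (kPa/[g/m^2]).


Formula: Bursting Index = Bursting Strength / Fabric GSM
BI = 333 kPa / 308 g/m^2
BI = 1.081 kPa/(g/m^2)

1.081 kPa/(g/m^2)


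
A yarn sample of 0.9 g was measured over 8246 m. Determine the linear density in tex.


Formula: Tex = (mass_g / length_m) * 1000
Substituting: Tex = (0.9 / 8246) * 1000
Intermediate: 0.9 / 8246 = 0.00010914 g/m
Tex = 0.00010914 * 1000 = 0.11 tex

0.11 tex


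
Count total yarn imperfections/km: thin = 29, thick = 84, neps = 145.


Formula: Total = thin places + thick places + neps
Total = 29 + 84 + 145
Total = 258 imperfections/km

258 imperfections/km


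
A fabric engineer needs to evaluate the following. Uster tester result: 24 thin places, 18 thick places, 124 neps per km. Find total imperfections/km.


Formula: Total = thin places + thick places + neps
Total = 24 + 18 + 124
Total = 166 imperfections/km

166 imperfections/km


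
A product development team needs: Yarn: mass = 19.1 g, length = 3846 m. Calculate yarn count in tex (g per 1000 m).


Formula: Tex = (mass_g / length_m) * 1000
Substituting: Tex = (19.1 / 3846) * 1000
Intermediate: 19.1 / 3846 = 0.0049662 g/m
Tex = 0.0049662 * 1000 = 4.97 tex

4.97 tex


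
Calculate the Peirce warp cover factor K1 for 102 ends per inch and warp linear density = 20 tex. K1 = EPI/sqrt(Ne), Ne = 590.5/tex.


Formula: K1 = EPI / sqrt(Ne), with Ne = 590.5 / tex_warp
Step 1: Ne = 590.5 / 20 = 29.525
Step 2: sqrt(Ne) = sqrt(29.525) = 5.4337
Step 3: K1 = 102 / 5.4337 = 18.8

18.8


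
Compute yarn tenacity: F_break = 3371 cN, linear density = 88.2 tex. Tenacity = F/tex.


Formula: Tenacity = Breaking force / Linear density
Tenacity = 3371 cN / 88.2 tex
Tenacity = 38.22 cN/tex

38.22 cN/tex


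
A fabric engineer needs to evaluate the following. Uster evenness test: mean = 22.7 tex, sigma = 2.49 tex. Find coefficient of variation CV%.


Formula: CV% = (standard deviation / mean) * 100
Step 1: Ratio = 2.49 / 22.7 = 0.109692
Step 2: CV% = 0.109692 * 100 = 10.9692% ≈ 11.0%

11.0%


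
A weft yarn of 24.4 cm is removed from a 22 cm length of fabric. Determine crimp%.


Formula: Crimp% = ((L_yarn - L_fabric) / L_fabric) * 100
Step 1: Extension = 24.4 - 22 = 2.4 cm
Step 2: Crimp% = (2.4 / 22) * 100
Step 3: Crimp% = 0.109091 * 100 = 10.9091% ≈ 10.9%

10.9%


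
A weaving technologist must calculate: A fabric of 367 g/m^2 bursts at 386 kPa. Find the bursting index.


Formula: Bursting Index = Bursting Strength / Fabric GSM
BI = 386 kPa / 367 g/m^2
BI = 1.052 kPa/(g/m^2)

1.052 kPa/(g/m^2)


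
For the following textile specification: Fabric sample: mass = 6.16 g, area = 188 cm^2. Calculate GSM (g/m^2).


Formula: GSM = mass_g / area_m2
Step 1: Convert area: 188 cm^2 = 188 / 10000 = 0.0188 m^2
Step 2: GSM = 6.16 g / 0.0188 m^2 = 327.7 g/m^2

327.7 g/m^2


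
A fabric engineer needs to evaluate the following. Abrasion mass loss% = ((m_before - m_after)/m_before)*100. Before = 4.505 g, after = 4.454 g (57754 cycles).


Formula: Mass loss% = ((m_before - m_after) / m_before) * 100
Step 1: Mass loss = 4.505 - 4.454 = 0.051 g
Step 2: Ratio = 0.051 / 4.505 = 0.0113208
Step 3: Mass loss% = 0.0113208 * 100 = 1.13208% ≈ 1.13%

1.13%


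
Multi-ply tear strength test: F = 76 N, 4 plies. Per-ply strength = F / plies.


Formula: Per-ply strength = Total force / Number of plies
Per-ply = 76 N / 4
Per-ply = 19 N

19 N


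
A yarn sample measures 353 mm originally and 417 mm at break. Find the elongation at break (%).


Formula: Elongation (%) = ((L_break - L0) / L0) * 100
Step 1: Extension = 417 - 353 = 64 mm
Step 2: Elongation = (64 / 353) * 100
Step 3: Elongation = 0.181303 * 100 = 18.1303% ≈ 18.1%

18.1%


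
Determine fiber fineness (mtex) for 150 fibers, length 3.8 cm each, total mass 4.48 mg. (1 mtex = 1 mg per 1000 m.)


Formula: fineness (mtex) = mass (mg) / total length (km) = (mass_mg / total_length_m) * 1000
Step 1: Convert fiber length: 3.8 cm = 0.038 m
Step 2: Total fiber length = 150 * 0.038 = 5.7 m
Step 3: Linear density = 4.48 mg / 5.7 m = 0.7860 mg/m
Step 4: fineness = 0.7860 * 1000 = 786.0 mtex

786.0 mtex


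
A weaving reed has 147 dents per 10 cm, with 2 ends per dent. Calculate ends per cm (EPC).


Formula: EPC = (dents per 10 cm * ends per dent) / 10
Step 1: Total ends per 10 cm = 147 * 2 = 294
Step 2: EPC = 294 / 10 = 29.4 ends/cm

29.4 ends/cm


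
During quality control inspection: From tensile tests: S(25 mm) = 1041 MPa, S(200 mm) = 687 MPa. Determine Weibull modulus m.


Formula: m = ln(L1/L2) / ln(S2/S1)
Step 1: ln(L1/L2) = ln(25/200) = -2.07944
Step 2: S2/S1 = 687/1041 = 0.65994
Step 3: ln(S2/S1) = ln(0.65994) = -0.41561
Step 4: m = -2.07944 / -0.41561 = 5.00

5.00 (Weibull m)


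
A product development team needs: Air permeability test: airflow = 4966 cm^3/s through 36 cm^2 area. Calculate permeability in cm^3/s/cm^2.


Formula: Air Permeability = Airflow / Test Area
AP = 4966 cm^3/s / 36 cm^2
AP = 137.9 cm^3/s/cm^2

137.9 cm^3/s/cm^2


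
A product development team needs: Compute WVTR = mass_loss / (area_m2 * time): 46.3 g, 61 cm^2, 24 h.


Formula: WVTR = mass_loss / (area * time)
Step 1: Convert area: 61 cm^2 = 0.0061 m^2
Step 2: WVTR = 46.3 g / (0.0061 m^2 * 24 h)
Step 3: WVTR = 46.3 / 0.1464 = 316.3 g/m^2/h

316.3 g/m^2/h


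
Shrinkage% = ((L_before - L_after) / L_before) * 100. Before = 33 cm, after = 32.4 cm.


Formula: Shrinkage% = ((L_before - L_after) / L_before) * 100
Step 1: Shrinkage = 33 - 32.4 = 0.6 cm
Step 2: Shrinkage% = (0.6 / 33) * 100
Step 3: Shrinkage% = 0.018182 * 100 = 1.8182% ≈ 1.8%

1.8%


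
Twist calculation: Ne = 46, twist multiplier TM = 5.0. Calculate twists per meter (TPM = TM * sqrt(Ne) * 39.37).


Formula: TPM = TM * sqrt(Ne) * 39.37
Step 1: sqrt(Ne) = sqrt(46) = 6.7823
Step 2: TM * sqrt(Ne) = 5.0 * 6.7823 = 33.9115
Step 3: TPM = 33.9115 * 39.37 = 1335 twists/m

1335 twists/m


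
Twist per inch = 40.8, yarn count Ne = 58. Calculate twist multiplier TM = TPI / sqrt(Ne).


Formula: TM = TPI / sqrt(Ne)
Step 1: sqrt(Ne) = sqrt(58) = 7.6158
Step 2: TM = 40.8 / 7.6158 = 5.36

5.36 TM


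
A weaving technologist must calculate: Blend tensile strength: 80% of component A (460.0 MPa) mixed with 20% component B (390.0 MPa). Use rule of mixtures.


Formula: Blend property = (fraction_A * property_A) + (fraction_B * property_B)
Step 1: Contribution A = 80/100 * 460.0 MPa = 368.0 MPa
Step 2: Contribution B = 20/100 * 390.0 MPa = 78.0 MPa
Step 3: Blend tensile strength = 368.0 + 78.0 = 446.0 MPa

446.0 MPa


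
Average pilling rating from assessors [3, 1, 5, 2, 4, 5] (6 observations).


Formula: Mean = sum / count
Sum = 3 + 1 + 5 + 2 + 4 + 5 = 20
Mean = 20 / 6 = 3.3

3.3


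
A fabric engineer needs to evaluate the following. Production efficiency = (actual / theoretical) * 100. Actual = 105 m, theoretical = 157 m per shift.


Formula: Efficiency% = (Actual output / Theoretical output) * 100
Efficiency% = (105 / 157) * 100
Efficiency% = 0.66879 * 100 = 66.879% ≈ 66.9%

66.9%


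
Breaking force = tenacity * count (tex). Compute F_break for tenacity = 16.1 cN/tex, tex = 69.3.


Formula: Breaking force = Tenacity * Linear density
F = 16.1 cN/tex * 69.3 tex
F = 1115.73 cN

1115.73 cN


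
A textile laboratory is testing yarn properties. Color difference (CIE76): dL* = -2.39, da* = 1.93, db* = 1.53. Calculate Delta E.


Formula: Delta E = sqrt(dL*^2 + da*^2 + db*^2)
Step 1: dL*^2 = (-2.39)^2 = 5.7121
Step 2: da*^2 = 1.93^2 = 3.7249
Step 3: db*^2 = 1.53^2 = 2.3409
Step 4: Sum = 5.7121 + 3.7249 + 2.3409 = 11.7779
Step 5: Delta E = sqrt(11.7779) = 3.43

3.43 Delta E


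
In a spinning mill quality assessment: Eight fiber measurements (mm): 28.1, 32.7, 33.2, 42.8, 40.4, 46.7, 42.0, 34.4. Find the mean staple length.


Formula: Mean = sum of lengths / count
Sum = 28.1 + 32.7 + 33.2 + 42.8 + 40.4 + 46.7 + 42.0 + 34.4
Sum = 300.3 mm
Mean = 300.3 / 8 = 37.54 mm

37.54 mm


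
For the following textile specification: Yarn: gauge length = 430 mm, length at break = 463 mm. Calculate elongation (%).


Formula: Elongation (%) = ((L_break - L0) / L0) * 100
Step 1: Extension = 463 - 430 = 33 mm
Step 2: Elongation = (33 / 430) * 100
Step 3: Elongation = 0.076744 * 100 = 7.6744% ≈ 7.7%

7.7%


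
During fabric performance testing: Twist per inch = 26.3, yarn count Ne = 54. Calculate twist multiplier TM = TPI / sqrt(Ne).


Formula: TM = TPI / sqrt(Ne)
Step 1: sqrt(Ne) = sqrt(54) = 7.3485
Step 2: TM = 26.3 / 7.3485 = 3.58

3.58 TM


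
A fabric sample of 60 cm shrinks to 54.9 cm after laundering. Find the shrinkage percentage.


Formula: Shrinkage% = ((L_before - L_after) / L_before) * 100
Step 1: Shrinkage = 60 - 54.9 = 5.1 cm
Step 2: Shrinkage% = (5.1 / 60) * 100
Step 3: Shrinkage% = 0.085 * 100 = 8.5%

8.5%


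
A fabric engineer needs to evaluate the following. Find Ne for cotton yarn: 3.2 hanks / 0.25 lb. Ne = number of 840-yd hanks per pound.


Formula: Ne = hanks / mass_lb
Substituting: Ne = 3.2 / 0.25
Ne = 12.8

12.8 Ne


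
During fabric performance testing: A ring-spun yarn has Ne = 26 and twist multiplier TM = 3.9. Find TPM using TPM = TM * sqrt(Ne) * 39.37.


Formula: TPM = TM * sqrt(Ne) * 39.37
Step 1: sqrt(Ne) = sqrt(26) = 5.099
Step 2: TM * sqrt(Ne) = 3.9 * 5.099 = 19.8861
Step 3: TPM = 19.8861 * 39.37 = 783 twists/m

783 twists/m


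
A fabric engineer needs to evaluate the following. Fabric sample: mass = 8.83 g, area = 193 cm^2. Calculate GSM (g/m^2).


Formula: GSM = mass_g / area_m2
Step 1: Convert area: 193 cm^2 = 193 / 10000 = 0.0193 m^2
Step 2: GSM = 8.83 g / 0.0193 m^2 = 457.5 g/m^2

457.5 g/m^2


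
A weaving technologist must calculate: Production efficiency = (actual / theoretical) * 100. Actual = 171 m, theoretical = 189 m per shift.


Formula: Efficiency% = (Actual output / Theoretical output) * 100
Efficiency% = (171 / 189) * 100
Efficiency% = 0.904762 * 100 = 90.4762% ≈ 90.5%

90.5%


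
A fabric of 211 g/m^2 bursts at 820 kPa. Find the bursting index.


Formula: Bursting Index = Bursting Strength / Fabric GSM
BI = 820 kPa / 211 g/m^2
BI = 3.886 kPa/(g/m^2)

3.886 kPa/(g/m^2)


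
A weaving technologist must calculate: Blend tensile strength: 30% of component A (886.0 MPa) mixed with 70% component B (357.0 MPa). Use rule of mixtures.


Formula: Blend property = (fraction_A * property_A) + (fraction_B * property_B)
Step 1: Contribution A = 30/100 * 886.0 MPa = 265.8 MPa
Step 2: Contribution B = 70/100 * 357.0 MPa = 249.9 MPa
Step 3: Blend tensile strength = 265.8 + 249.9 = 515.7 MPa

515.7 MPa


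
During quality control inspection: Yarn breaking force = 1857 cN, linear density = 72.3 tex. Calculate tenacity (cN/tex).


Formula: Tenacity = Breaking force / Linear density
Tenacity = 1857 cN / 72.3 tex
Tenacity = 25.68 cN/tex

25.68 cN/tex


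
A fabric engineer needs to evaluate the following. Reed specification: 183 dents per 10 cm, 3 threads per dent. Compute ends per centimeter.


Formula: EPC = (dents per 10 cm * ends per dent) / 10
Step 1: Total ends per 10 cm = 183 * 3 = 549
Step 2: EPC = 549 / 10 = 54.9 ends/cm

54.9 ends/cm


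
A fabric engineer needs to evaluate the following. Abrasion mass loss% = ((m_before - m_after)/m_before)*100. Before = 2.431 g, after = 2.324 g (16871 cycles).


Formula: Mass loss% = ((m_before - m_after) / m_before) * 100
Step 1: Mass loss = 2.431 - 2.324 = 0.107 g
Step 2: Ratio = 0.107 / 2.431 = 0.0440148
Step 3: Mass loss% = 0.0440148 * 100 = 4.40148% ≈ 4.40%

4.40%


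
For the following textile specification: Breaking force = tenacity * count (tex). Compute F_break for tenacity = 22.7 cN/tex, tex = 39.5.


Formula: Breaking force = Tenacity * Linear density
F = 22.7 cN/tex * 39.5 tex
F = 896.65 cN

896.65 cN


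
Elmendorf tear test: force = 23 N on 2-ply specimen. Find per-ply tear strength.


Formula: Per-ply strength = Total force / Number of plies
Per-ply = 23 N / 2
Per-ply = 11.5 N

11.5 N


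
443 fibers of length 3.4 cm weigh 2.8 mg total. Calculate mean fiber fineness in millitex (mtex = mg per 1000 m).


Formula: fineness (mtex) = mass (mg) / total length (km) = (mass_mg / total_length_m) * 1000
Step 1: Convert fiber length: 3.4 cm = 0.034 m
Step 2: Total fiber length = 443 * 0.034 = 15.062 m
Step 3: Linear density = 2.8 mg / 15.062 m = 0.1859 mg/m
Step 4: fineness = 0.1859 * 1000 = 185.9 mtex

185.9 mtex


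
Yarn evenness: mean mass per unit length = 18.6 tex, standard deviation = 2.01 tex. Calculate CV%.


Formula: CV% = (standard deviation / mean) * 100
Step 1: Ratio = 2.01 / 18.6 = 0.108065
Step 2: CV% = 0.108065 * 100 = 10.8065% ≈ 10.8%

10.8%


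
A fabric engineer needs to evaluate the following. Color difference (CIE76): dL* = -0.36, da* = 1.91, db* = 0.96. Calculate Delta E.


Formula: Delta E = sqrt(dL*^2 + da*^2 + db*^2)
Step 1: dL*^2 = (-0.36)^2 = 0.1296
Step 2: da*^2 = 1.91^2 = 3.6481
Step 3: db*^2 = 0.96^2 = 0.9216
Step 4: Sum = 0.1296 + 3.6481 + 0.9216 = 4.6993
Step 5: Delta E = sqrt(4.6993) = 2.17

2.17 Delta E


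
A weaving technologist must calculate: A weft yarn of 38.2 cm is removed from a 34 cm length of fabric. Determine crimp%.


Formula: Crimp% = ((L_yarn - L_fabric) / L_fabric) * 100
Step 1: Extension = 38.2 - 34 = 4.2 cm
Step 2: Crimp% = (4.2 / 34) * 100
Step 3: Crimp% = 0.123529 * 100 = 12.3529% ≈ 12.4%

12.4%


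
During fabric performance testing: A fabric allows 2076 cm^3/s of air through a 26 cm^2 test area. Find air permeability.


Formula: Air Permeability = Airflow / Test Area
AP = 2076 cm^3/s / 26 cm^2
AP = 79.8 cm^3/s/cm^2

79.8 cm^3/s/cm^2
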